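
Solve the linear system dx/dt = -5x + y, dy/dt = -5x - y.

x(t) = -K_1e^(-3t)cos(t) - K_2e^(-3t)sin(t), y(t) = K_1e^(-3t)sin(t) - 2K_1e^(-3t)cos(t) - 2K_2e^(-3t)sin(t) - K_2e^(-3t)cos(t)

Coefficient matrix A = [[-5, 1], [-5, -1]].
Characteristic polynomial det(A - λI) = λ^2 + 6λ + 10 = 0.
Eigenvalues λ = -3 ± i (complex conjugate pair).
For λ=-3+i: an eigenvector is (-1,-2) - i(0,1) = (-1, -2 - i).
A real fundamental pair from Re and Im of e^((-3+i)t)v: X_1 = e^(-3t)(cos(t)·(-1,-2) + sin(t)·(0,1)), X_2 = e^(-3t)(sin(t)·(-1,-2) - cos(t)·(0,1)).
General solution: K_1X_1 + K_2X_2.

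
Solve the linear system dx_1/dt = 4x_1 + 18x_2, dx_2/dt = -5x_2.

Coefficient matrix A = [[4, 18], [0, -5]].
Characteristic polynomial det(A - λI) = λ^2 + λ - 20 = 0.
Eigenvalues λ = -5, 4.
For λ=-5: (A-λI) row 1 is [9, 18], so an eigenvector is (-2, 1).
For λ=4: (A-λI) row 1 is [0, 18], so an eigenvector is (-1, 0).
General solution: K_1e^(-5t)(-2,1) + K_2e^(4t)(-1,0).

x_1(t) = -2K_1e^(-5t) - K_2e^(4t), x_2(t) = K_1e^(-5t)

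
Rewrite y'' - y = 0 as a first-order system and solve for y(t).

y(t) = c_1e^(-t) + c_2e^(t)

Let x_1 = y, x_2 = y'. Then x_1' = x_2 and x_2' = x_1.
A = [[0,1],[1,0]]; det(A-λI) = λ^2 - 1.
Eigenvalues λ = -1, 1 with eigenvectors (1,-1), (1,1).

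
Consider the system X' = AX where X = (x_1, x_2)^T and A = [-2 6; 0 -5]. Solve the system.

Coefficient matrix A = [[-2, 6], [0, -5]].
Characteristic polynomial det(A - λI) = λ^2 + 7λ + 10 = 0.
Eigenvalues λ = -2, -5.
For λ=-2: (A-λI) row 1 is [0, 6], so an eigenvector is (1, 0).
For λ=-5: (A-λI) row 1 is [3, 6], so an eigenvector is (-2, 1).
General solution: C_1e^(-2t)(1,0) + C_2e^(-5t)(-2,1).

x_1(t) = C_1e^(-2t) - 2C_2e^(-5t), x_2(t) = C_2e^(-5t)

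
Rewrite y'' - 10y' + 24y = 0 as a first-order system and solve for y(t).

Let x_1 = y, x_2 = y'. Then x_1' = x_2 and x_2' = -24x_1 + 10x_2.
A = [[0,1],[-24,10]]; det(A-λI) = λ^2 - 10λ + 24.
Eigenvalues λ = 6, 4 with eigenvectors (1,6), (1,4).

y(t) = K_1e^(6t) + K_2e^(4t)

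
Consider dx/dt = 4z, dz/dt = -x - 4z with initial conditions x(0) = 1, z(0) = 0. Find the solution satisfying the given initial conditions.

Coefficient matrix A = [[0, 4], [-1, -4]].
Characteristic polynomial det(A - λI) = λ^2 + 4λ + 4 = 0.
Single eigenvalue λ = -2 with algebraic multiplicity 2.
Eigenvector v = (-2,1); generalized eigenvector w with (A-λI)w=v is (1,-1).
General solution: e^(-2t)[K_1·v + K_2·(t·v + w)].
Applying x(0)=1, z(0)=0 gives K_1=-1, K_2=-1.

x(t) = 2te^(-2t) + e^(-2t), z(t) = -te^(-2t)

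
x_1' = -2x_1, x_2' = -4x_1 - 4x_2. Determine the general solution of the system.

x_1(t) = c_2e^(-2t), x_2(t) = -c_1e^(-4t) - 2c_2e^(-2t)

Coefficient matrix A = [[-2, 0], [-4, -4]].
Characteristic polynomial det(A - λI) = λ^2 + 6λ + 8 = 0.
Eigenvalues λ = -4, -2.
For λ=-4: (A-λI) row 1 is [2, 0], so an eigenvector is (0, -1).
For λ=-2: (A-λI) row 2 is [-4, -2], so an eigenvector is (1, -2).
General solution: c_1e^(-4t)(0,-1) + c_2e^(-2t)(1,-2).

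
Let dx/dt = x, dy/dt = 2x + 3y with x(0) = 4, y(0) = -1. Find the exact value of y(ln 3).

69

A = [[1,0],[2,3]]; eigenvalues λ = 1, 3.
Eigenvectors: (1,-1) for λ=1, (0,-1) for λ=3.
From the initial condition, c_1 = 4, c_2 = -3.
y(ln 3) = (4)(3^1)(-1) + (-3)(3^3)(-1) = 69.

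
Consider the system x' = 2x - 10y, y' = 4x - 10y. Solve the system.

Coefficient matrix A = [[2, -10], [4, -10]].
Characteristic polynomial det(A - λI) = λ^2 + 8λ + 20 = 0.
Eigenvalues λ = -4 ± 2i (complex conjugate pair).
For λ=-4+2i: an eigenvector is (-2,-1) - i(-1,-1) = (-2 + i, -1 + i).
A real fundamental pair from Re and Im of e^((-4+2i)t)v: X_1 = e^(-4t)(cos(2t)·(-2,-1) + sin(2t)·(-1,-1)), X_2 = e^(-4t)(sin(2t)·(-2,-1) - cos(2t)·(-1,-1)).
General solution: K_1X_1 + K_2X_2.

x(t) = -K_1e^(-4t)sin(2t) - 2K_1e^(-4t)cos(2t) - 2K_2e^(-4t)sin(2t) + K_2e^(-4t)cos(2t), y(t) = -K_1e^(-4t)sin(2t) - K_1e^(-4t)cos(2t) - K_2e^(-4t)sin(2t) + K_2e^(-4t)cos(2t)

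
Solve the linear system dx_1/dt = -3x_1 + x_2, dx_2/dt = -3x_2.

x_1(t) = K_1e^(-3t) + K_2te^(-3t) + 2K_2e^(-3t), x_2(t) = K_2e^(-3t)

Coefficient matrix A = [[-3, 1], [0, -3]].
Characteristic polynomial det(A - λI) = λ^2 + 6λ + 9 = 0.
Single eigenvalue λ = -3 with algebraic multiplicity 2.
Eigenvector v = (1,0); generalized eigenvector w with (A-λI)w=v is (2,1).
General solution: e^(-3t)[K_1·v + K_2·(t·v + w)].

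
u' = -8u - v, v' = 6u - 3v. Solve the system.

u(t) = c_1e^(-6t) - c_2e^(-5t), v(t) = -2c_1e^(-6t) + 3c_2e^(-5t)

Coefficient matrix A = [[-8, -1], [6, -3]].
Characteristic polynomial det(A - λI) = λ^2 + 11λ + 30 = 0.
Eigenvalues λ = -6, -5.
For λ=-6: (A-λI) row 1 is [-2, -1], so an eigenvector is (1, -2).
For λ=-5: (A-λI) row 1 is [-3, -1], so an eigenvector is (-1, 3).
General solution: c_1e^(-6t)(1,-2) + c_2e^(-5t)(-1,3).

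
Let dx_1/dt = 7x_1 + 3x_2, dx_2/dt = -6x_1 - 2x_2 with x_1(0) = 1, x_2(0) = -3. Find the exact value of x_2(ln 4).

240

A = [[7,3],[-6,-2]]; eigenvalues λ = 1, 4.
Eigenvectors: (-1,2) for λ=1, (-1,1) for λ=4.
From the initial condition, c_1 = -2, c_2 = 1.
x_2(ln 4) = (-2)(4^1)(2) + (1)(4^4)(1) = 240.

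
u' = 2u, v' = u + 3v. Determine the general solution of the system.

Coefficient matrix A = [[2, 0], [1, 3]].
Characteristic polynomial det(A - λI) = λ^2 - 5λ + 6 = 0.
Eigenvalues λ = 3, 2.
For λ=3: (A-λI) row 1 is [-1, 0], so an eigenvector is (0, 1).
For λ=2: (A-λI) row 2 is [1, 1], so an eigenvector is (1, -1).
General solution: c_1e^(3t)(0,1) + c_2e^(2t)(1,-1).

u(t) = c_2e^(2t), v(t) = c_1e^(3t) - c_2e^(2t)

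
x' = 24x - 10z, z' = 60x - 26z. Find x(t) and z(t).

x(t) = -C_1e^(-6t) - C_2e^(4t), z(t) = -3C_1e^(-6t) - 2C_2e^(4t)

Coefficient matrix A = [[24, -10], [60, -26]].
Characteristic polynomial det(A - λI) = λ^2 + 2λ - 24 = 0.
Eigenvalues λ = -6, 4.
For λ=-6: (A-λI) row 1 is [30, -10], so an eigenvector is (-1, -3).
For λ=4: (A-λI) row 1 is [20, -10], so an eigenvector is (-1, -2).
General solution: C_1e^(-6t)(-1,-3) + C_2e^(4t)(-1,-2).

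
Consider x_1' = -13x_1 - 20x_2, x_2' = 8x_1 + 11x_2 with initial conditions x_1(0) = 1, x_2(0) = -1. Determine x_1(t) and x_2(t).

x_1(t) = 2e^(-t)sin(4t) + e^(-t)cos(4t), x_2(t) = -e^(-t)sin(4t) - e^(-t)cos(4t)

Coefficient matrix A = [[-13, -20], [8, 11]].
Characteristic polynomial det(A - λI) = λ^2 + 2λ + 17 = 0.
Eigenvalues λ = -1 ± 4i (complex conjugate pair).
For λ=-1+4i: an eigenvector is (1,-1) - i(2,-1) = (1 - 2i, -1 + i).
A real fundamental pair from Re and Im of e^((-1+4i)t)v: X_1 = e^(-t)(cos(4t)·(1,-1) + sin(4t)·(2,-1)), X_2 = e^(-t)(sin(4t)·(1,-1) - cos(4t)·(2,-1)).
General solution: c_1X_1 + c_2X_2.
Applying x_1(0)=1, x_2(0)=-1 gives c_1=1, c_2=0.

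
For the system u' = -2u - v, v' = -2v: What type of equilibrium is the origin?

stable improper node

A = [[-2,-1],[0,-2]]; det(A-λI) = λ^2 + 4λ + 4.
repeated λ = -2 with a single eigenvector.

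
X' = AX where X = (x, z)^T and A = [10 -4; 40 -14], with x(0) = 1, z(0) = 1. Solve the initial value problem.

x(t) = 2e^(-2t)sin(4t) + e^(-2t)cos(4t), z(t) = 7e^(-2t)sin(4t) + e^(-2t)cos(4t)

Coefficient matrix A = [[10, -4], [40, -14]].
Characteristic polynomial det(A - λI) = λ^2 + 4λ + 20 = 0.
Eigenvalues λ = -2 ± 4i (complex conjugate pair).
For λ=-2+4i: an eigenvector is (1,3) - i(0,1) = (1, 3 - i).
A real fundamental pair from Re and Im of e^((-2+4i)t)v: X_1 = e^(-2t)(cos(4t)·(1,3) + sin(4t)·(0,1)), X_2 = e^(-2t)(sin(4t)·(1,3) - cos(4t)·(0,1)).
General solution: C_1X_1 + C_2X_2.
Applying x(0)=1, z(0)=1 gives C_1=1, C_2=2.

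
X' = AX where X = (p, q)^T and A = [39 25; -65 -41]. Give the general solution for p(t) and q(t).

p(t) = -2K_1e^(-t)sin(5t) + K_1e^(-t)cos(5t) + K_2e^(-t)sin(5t) + 2K_2e^(-t)cos(5t), q(t) = 3K_1e^(-t)sin(5t) - 2K_1e^(-t)cos(5t) - 2K_2e^(-t)sin(5t) - 3K_2e^(-t)cos(5t)

Coefficient matrix A = [[39, 25], [-65, -41]].
Characteristic polynomial det(A - λI) = λ^2 + 2λ + 26 = 0.
Eigenvalues λ = -1 ± 5i (complex conjugate pair).
For λ=-1+5i: an eigenvector is (1,-2) - i(-2,3) = (1 + 2i, -2 - 3i).
A real fundamental pair from Re and Im of e^((-1+5i)t)v: X_1 = e^(-t)(cos(5t)·(1,-2) + sin(5t)·(-2,3)), X_2 = e^(-t)(sin(5t)·(1,-2) - cos(5t)·(-2,3)).
General solution: K_1X_1 + K_2X_2.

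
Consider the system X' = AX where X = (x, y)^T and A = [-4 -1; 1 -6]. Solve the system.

x(t) = -c_1e^(-5t) - c_2te^(-5t), y(t) = -c_1e^(-5t) - c_2te^(-5t) + c_2e^(-5t)

Coefficient matrix A = [[-4, -1], [1, -6]].
Characteristic polynomial det(A - λI) = λ^2 + 10λ + 25 = 0.
Single eigenvalue λ = -5 with algebraic multiplicity 2.
Eigenvector v = (-1,-1); generalized eigenvector w with (A-λI)w=v is (0,1).
General solution: e^(-5t)[c_1·v + c_2·(t·v + w)].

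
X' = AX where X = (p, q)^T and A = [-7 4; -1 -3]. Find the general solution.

Coefficient matrix A = [[-7, 4], [-1, -3]].
Characteristic polynomial det(A - λI) = λ^2 + 10λ + 25 = 0.
Single eigenvalue λ = -5 with algebraic multiplicity 2.
Eigenvector v = (-2,-1); generalized eigenvector w with (A-λI)w=v is (1,0).
General solution: e^(-5t)[c_1·v + c_2·(t·v + w)].

p(t) = -2c_1e^(-5t) - 2c_2te^(-5t) + c_2e^(-5t), q(t) = -c_1e^(-5t) - c_2te^(-5t)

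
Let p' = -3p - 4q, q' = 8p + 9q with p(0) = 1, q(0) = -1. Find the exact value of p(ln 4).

4

A = [[-3,-4],[8,9]]; eigenvalues λ = 1, 5.
Eigenvectors: (-1,1) for λ=1, (-1,2) for λ=5.
From the initial condition, c_1 = -1, c_2 = 0.
p(ln 4) = (-1)(4^1)(-1) + (0)(4^5)(-1) = 4.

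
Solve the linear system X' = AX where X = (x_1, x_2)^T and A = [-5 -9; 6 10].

x_1(t) = 3K_1e^(t) - K_2e^(4t), x_2(t) = -2K_1e^(t) + K_2e^(4t)

Coefficient matrix A = [[-5, -9], [6, 10]].
Characteristic polynomial det(A - λI) = λ^2 - 5λ + 4 = 0.
Eigenvalues λ = 1, 4.
For λ=1: (A-λI) row 1 is [-6, -9], so an eigenvector is (3, -2).
For λ=4: (A-λI) row 1 is [-9, -9], so an eigenvector is (-1, 1).
General solution: K_1e^(t)(3,-2) + K_2e^(4t)(-1,1).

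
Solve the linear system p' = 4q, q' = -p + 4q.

p(t) = -2c_1e^(2t) - 2c_2te^(2t) + 3c_2e^(2t), q(t) = -c_1e^(2t) - c_2te^(2t) + c_2e^(2t)

Coefficient matrix A = [[0, 4], [-1, 4]].
Characteristic polynomial det(A - λI) = λ^2 - 4λ + 4 = 0.
Single eigenvalue λ = 2 with algebraic multiplicity 2.
Eigenvector v = (-2,-1); generalized eigenvector w with (A-λI)w=v is (3,1).
General solution: e^(2t)[c_1·v + c_2·(t·v + w)].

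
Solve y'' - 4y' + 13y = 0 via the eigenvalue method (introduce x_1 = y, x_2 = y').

Let x_1 = y, x_2 = y'. Then x_1' = x_2 and x_2' = -13x_1 + 4x_2.
A = [[0,1],[-13,4]]; det(A-λI) = λ^2 - 4λ + 13.
Eigenvalues λ = 2 ± 3i.

y(t) = C_1e^(2t)cos(3t) + C_2e^(2t)sin(3t)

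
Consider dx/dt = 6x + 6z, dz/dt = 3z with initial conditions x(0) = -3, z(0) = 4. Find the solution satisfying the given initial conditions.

Coefficient matrix A = [[6, 6], [0, 3]].
Characteristic polynomial det(A - λI) = λ^2 - 9λ + 18 = 0.
Eigenvalues λ = 6, 3.
For λ=6: (A-λI) row 1 is [0, 6], so an eigenvector is (1, 0).
For λ=3: (A-λI) row 1 is [3, 6], so an eigenvector is (2, -1).
General solution: c_1e^(6t)(1,0) + c_2e^(3t)(2,-1).
Applying x(0)=-3, z(0)=4 gives c_1=5, c_2=-4.

x(t) = 5e^(6t) - 8e^(3t), z(t) = 4e^(3t)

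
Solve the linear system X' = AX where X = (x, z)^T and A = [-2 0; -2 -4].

x(t) = -c_1e^(-2t), z(t) = c_1e^(-2t) - c_2e^(-4t)

Coefficient matrix A = [[-2, 0], [-2, -4]].
Characteristic polynomial det(A - λI) = λ^2 + 6λ + 8 = 0.
Eigenvalues λ = -2, -4.
For λ=-2: (A-λI) row 2 is [-2, -2], so an eigenvector is (-1, 1).
For λ=-4: (A-λI) row 1 is [2, 0], so an eigenvector is (0, -1).
General solution: c_1e^(-2t)(-1,1) + c_2e^(-4t)(0,-1).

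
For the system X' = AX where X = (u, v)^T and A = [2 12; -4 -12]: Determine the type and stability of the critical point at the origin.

stable node

A = [[2,12],[-4,-12]]; det(A-λI) = λ^2 + 10λ + 24.
λ = -6, -4: both negative.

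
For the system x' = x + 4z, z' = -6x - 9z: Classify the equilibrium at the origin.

stable node

A = [[1,4],[-6,-9]]; det(A-λI) = λ^2 + 8λ + 15.
λ = -5, -3: both negative.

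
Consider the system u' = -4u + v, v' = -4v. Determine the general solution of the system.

Coefficient matrix A = [[-4, 1], [0, -4]].
Characteristic polynomial det(A - λI) = λ^2 + 8λ + 16 = 0.
Single eigenvalue λ = -4 with algebraic multiplicity 2.
Eigenvector v = (1,0); generalized eigenvector w with (A-λI)w=v is (-1,1).
General solution: e^(-4t)[c_1·v + c_2·(t·v + w)].

u(t) = c_1e^(-4t) + c_2te^(-4t) - c_2e^(-4t), v(t) = c_2e^(-4t)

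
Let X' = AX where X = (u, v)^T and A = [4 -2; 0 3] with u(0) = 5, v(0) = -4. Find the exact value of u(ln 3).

837

A = [[4,-2],[0,3]]; eigenvalues λ = 4, 3.
Eigenvectors: (-1,0) for λ=4, (2,1) for λ=3.
From the initial condition, c_1 = -13, c_2 = -4.
u(ln 3) = (-13)(3^4)(-1) + (-4)(3^3)(2) = 837.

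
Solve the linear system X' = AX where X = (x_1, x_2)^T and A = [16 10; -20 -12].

x_1(t) = 2K_1e^(2t)sin(2t) + K_1e^(2t)cos(2t) + K_2e^(2t)sin(2t) - 2K_2e^(2t)cos(2t), x_2(t) = -3K_1e^(2t)sin(2t) - K_1e^(2t)cos(2t) - K_2e^(2t)sin(2t) + 3K_2e^(2t)cos(2t)

Coefficient matrix A = [[16, 10], [-20, -12]].
Characteristic polynomial det(A - λI) = λ^2 - 4λ + 8 = 0.
Eigenvalues λ = 2 ± 2i (complex conjugate pair).
For λ=2+2i: an eigenvector is (1,-1) - i(2,-3) = (1 - 2i, -1 + 3i).
A real fundamental pair from Re and Im of e^((2+2i)t)v: X_1 = e^(2t)(cos(2t)·(1,-1) + sin(2t)·(2,-3)), X_2 = e^(2t)(sin(2t)·(1,-1) - cos(2t)·(2,-3)).
General solution: K_1X_1 + K_2X_2.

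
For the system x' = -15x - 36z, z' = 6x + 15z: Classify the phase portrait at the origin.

saddle

A = [[-15,-36],[6,15]]; det(A-λI) = λ^2 - 9.
λ = -3, 3: opposite signs.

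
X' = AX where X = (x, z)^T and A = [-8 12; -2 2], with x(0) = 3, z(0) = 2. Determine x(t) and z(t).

Coefficient matrix A = [[-8, 12], [-2, 2]].
Characteristic polynomial det(A - λI) = λ^2 + 6λ + 8 = 0.
Eigenvalues λ = -4, -2.
For λ=-4: (A-λI) row 1 is [-4, 12], so an eigenvector is (3, 1).
For λ=-2: (A-λI) row 1 is [-6, 12], so an eigenvector is (-2, -1).
General solution: C_1e^(-4t)(3,1) + C_2e^(-2t)(-2,-1).
Applying x(0)=3, z(0)=2 gives C_1=-1, C_2=-3.

x(t) = 6e^(-2t) - 3e^(-4t), z(t) = 3e^(-2t) - e^(-4t)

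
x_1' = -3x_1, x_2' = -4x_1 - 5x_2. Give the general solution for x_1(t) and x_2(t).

Coefficient matrix A = [[-3, 0], [-4, -5]].
Characteristic polynomial det(A - λI) = λ^2 + 8λ + 15 = 0.
Eigenvalues λ = -5, -3.
For λ=-5: (A-λI) row 1 is [2, 0], so an eigenvector is (0, -1).
For λ=-3: (A-λI) row 2 is [-4, -2], so an eigenvector is (1, -2).
General solution: c_1e^(-5t)(0,-1) + c_2e^(-3t)(1,-2).

x_1(t) = c_2e^(-3t), x_2(t) = -c_1e^(-5t) - 2c_2e^(-3t)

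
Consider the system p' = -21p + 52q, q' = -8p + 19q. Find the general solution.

p(t) = -3K_1e^(-t)sin(4t) - 2K_1e^(-t)cos(4t) - 2K_2e^(-t)sin(4t) + 3K_2e^(-t)cos(4t), q(t) = -K_1e^(-t)sin(4t) - K_1e^(-t)cos(4t) - K_2e^(-t)sin(4t) + K_2e^(-t)cos(4t)

Coefficient matrix A = [[-21, 52], [-8, 19]].
Characteristic polynomial det(A - λI) = λ^2 + 2λ + 17 = 0.
Eigenvalues λ = -1 ± 4i (complex conjugate pair).
For λ=-1+4i: an eigenvector is (-2,-1) - i(-3,-1) = (-2 + 3i, -1 + i).
A real fundamental pair from Re and Im of e^((-1+4i)t)v: X_1 = e^(-t)(cos(4t)·(-2,-1) + sin(4t)·(-3,-1)), X_2 = e^(-t)(sin(4t)·(-2,-1) - cos(4t)·(-3,-1)).
General solution: K_1X_1 + K_2X_2.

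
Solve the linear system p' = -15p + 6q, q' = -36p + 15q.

Coefficient matrix A = [[-15, 6], [-36, 15]].
Characteristic polynomial det(A - λI) = λ^2 - 9 = 0.
Eigenvalues λ = 3, -3.
For λ=3: (A-λI) row 1 is [-18, 6], so an eigenvector is (1, 3).
For λ=-3: (A-λI) row 1 is [-12, 6], so an eigenvector is (-1, -2).
General solution: c_1e^(3t)(1,3) + c_2e^(-3t)(-1,-2).

p(t) = c_1e^(3t) - c_2e^(-3t), q(t) = 3c_1e^(3t) - 2c_2e^(-3t)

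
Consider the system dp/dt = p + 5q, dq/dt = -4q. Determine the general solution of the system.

Coefficient matrix A = [[1, 5], [0, -4]].
Characteristic polynomial det(A - λI) = λ^2 + 3λ - 4 = 0.
Eigenvalues λ = -4, 1.
For λ=-4: (A-λI) row 1 is [5, 5], so an eigenvector is (-1, 1).
For λ=1: (A-λI) row 1 is [0, 5], so an eigenvector is (1, 0).
General solution: C_1e^(-4t)(-1,1) + C_2e^(t)(1,0).

p(t) = -C_1e^(-4t) + C_2e^(t), q(t) = C_1e^(-4t)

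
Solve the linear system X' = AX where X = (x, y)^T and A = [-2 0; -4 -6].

Coefficient matrix A = [[-2, 0], [-4, -6]].
Characteristic polynomial det(A - λI) = λ^2 + 8λ + 12 = 0.
Eigenvalues λ = -2, -6.
For λ=-2: (A-λI) row 2 is [-4, -4], so an eigenvector is (-1, 1).
For λ=-6: (A-λI) row 1 is [4, 0], so an eigenvector is (0, 1).
General solution: C_1e^(-2t)(-1,1) + C_2e^(-6t)(0,1).

x(t) = -C_1e^(-2t), y(t) = C_1e^(-2t) + C_2e^(-6t)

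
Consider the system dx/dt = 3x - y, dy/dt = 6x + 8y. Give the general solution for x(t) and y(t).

x(t) = K_1e^(5t) - K_2e^(6t), y(t) = -2K_1e^(5t) + 3K_2e^(6t)

Coefficient matrix A = [[3, -1], [6, 8]].
Characteristic polynomial det(A - λI) = λ^2 - 11λ + 30 = 0.
Eigenvalues λ = 5, 6.
For λ=5: (A-λI) row 1 is [-2, -1], so an eigenvector is (1, -2).
For λ=6: (A-λI) row 1 is [-3, -1], so an eigenvector is (-1, 3).
General solution: K_1e^(5t)(1,-2) + K_2e^(6t)(-1,3).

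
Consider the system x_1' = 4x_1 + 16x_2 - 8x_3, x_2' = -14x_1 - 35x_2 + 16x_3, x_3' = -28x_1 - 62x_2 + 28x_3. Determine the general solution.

x_1(t) = K_1e^(4t) + K_2e^(-4t), x_2(t) = -2K_1e^(4t) - 2K_2e^(-4t) + K_3e^(-3t), x_3(t) = -4K_1e^(4t) - 3K_2e^(-4t) + 2K_3e^(-3t)

Coefficient matrix A = [[4, 16, -8], [-14, -35, 16], [-28, -62, 28]].
det(A - λI) = 0 gives eigenvalues λ = 4, -4, -3.
For λ=4: eigenvector (1,-2,-4).
For λ=-4: eigenvector (1,-2,-3).
For λ=-3: eigenvector (0,1,2).
General solution: K_1e^(4t)(1,-2,-4) + K_2e^(-4t)(1,-2,-3) + K_3e^(-3t)(0,1,2).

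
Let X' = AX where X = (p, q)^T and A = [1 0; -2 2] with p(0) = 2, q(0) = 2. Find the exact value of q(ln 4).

-16

A = [[1,0],[-2,2]]; eigenvalues λ = 2, 1.
Eigenvectors: (0,1) for λ=2, (1,2) for λ=1.
From the initial condition, c_1 = -2, c_2 = 2.
q(ln 4) = (-2)(4^2)(1) + (2)(4^1)(2) = -16.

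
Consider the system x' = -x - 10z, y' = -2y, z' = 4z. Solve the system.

Coefficient matrix A = [[-1, 0, -10], [0, -2, 0], [0, 0, 4]].
det(A - λI) = 0 gives eigenvalues λ = -1, -2, 4.
For λ=-1: eigenvector (1,0,0).
For λ=-2: eigenvector (0,1,0).
For λ=4: eigenvector (-2,0,1).
General solution: C_1e^(-t)(1,0,0) + C_2e^(-2t)(0,1,0) + C_3e^(4t)(-2,0,1).

x(t) = C_1e^(-t) - 2C_3e^(4t), y(t) = C_2e^(-2t), z(t) = C_3e^(4t)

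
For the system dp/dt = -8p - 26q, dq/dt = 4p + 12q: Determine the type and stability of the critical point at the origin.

unstable spiral

A = [[-8,-26],[4,12]]; det(A-λI) = λ^2 - 4λ + 8.
λ = 2 ± 2i: positive real part.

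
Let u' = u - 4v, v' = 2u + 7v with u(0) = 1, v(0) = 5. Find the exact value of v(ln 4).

10880

A = [[1,-4],[2,7]]; eigenvalues λ = 5, 3.
Eigenvectors: (-1,1) for λ=5, (-2,1) for λ=3.
From the initial condition, c_1 = 11, c_2 = -6.
v(ln 4) = (11)(4^5)(1) + (-6)(4^3)(1) = 10880.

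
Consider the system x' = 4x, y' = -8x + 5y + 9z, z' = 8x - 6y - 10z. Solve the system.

x(t) = c_2e^(4t), y(t) = 3c_1e^(-t) - c_2e^(4t) - c_3e^(-4t), z(t) = -2c_1e^(-t) + c_2e^(4t) + c_3e^(-4t)

Coefficient matrix A = [[4, 0, 0], [-8, 5, 9], [8, -6, -10]].
det(A - λI) = 0 gives eigenvalues λ = -1, 4, -4.
For λ=-1: eigenvector (0,3,-2).
For λ=4: eigenvector (1,-1,1).
For λ=-4: eigenvector (0,-1,1).
General solution: c_1e^(-t)(0,3,-2) + c_2e^(4t)(1,-1,1) + c_3e^(-4t)(0,-1,1).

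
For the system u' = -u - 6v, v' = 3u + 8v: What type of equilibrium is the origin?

A = [[-1,-6],[3,8]]; det(A-λI) = λ^2 - 7λ + 10.
λ = 2, 5: both positive.

unstable node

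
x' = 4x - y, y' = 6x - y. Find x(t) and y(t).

x(t) = K_1e^(2t) - K_2e^(t), y(t) = 2K_1e^(2t) - 3K_2e^(t)

Coefficient matrix A = [[4, -1], [6, -1]].
Characteristic polynomial det(A - λI) = λ^2 - 3λ + 2 = 0.
Eigenvalues λ = 2, 1.
For λ=2: (A-λI) row 1 is [2, -1], so an eigenvector is (1, 2).
For λ=1: (A-λI) row 1 is [3, -1], so an eigenvector is (-1, -3).
General solution: K_1e^(2t)(1,2) + K_2e^(t)(-1,-3).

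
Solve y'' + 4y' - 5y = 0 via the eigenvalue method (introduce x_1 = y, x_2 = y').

y(t) = C_1e^(t) + C_2e^(-5t)

Let x_1 = y, x_2 = y'. Then x_1' = x_2 and x_2' = 5x_1 - 4x_2.
A = [[0,1],[5,-4]]; det(A-λI) = λ^2 + 4λ - 5.
Eigenvalues λ = 1, -5 with eigenvectors (1,1), (1,-5).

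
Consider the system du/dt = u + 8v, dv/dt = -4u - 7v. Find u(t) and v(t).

u(t) = -C_1e^(-3t)sin(4t) + C_1e^(-3t)cos(4t) + C_2e^(-3t)sin(4t) + C_2e^(-3t)cos(4t), v(t) = -C_1e^(-3t)cos(4t) - C_2e^(-3t)sin(4t)

Coefficient matrix A = [[1, 8], [-4, -7]].
Characteristic polynomial det(A - λI) = λ^2 + 6λ + 25 = 0.
Eigenvalues λ = -3 ± 4i (complex conjugate pair).
For λ=-3+4i: an eigenvector is (1,-1) - i(-1,0) = (1 + i, -1).
A real fundamental pair from Re and Im of e^((-3+4i)t)v: X_1 = e^(-3t)(cos(4t)·(1,-1) + sin(4t)·(-1,0)), X_2 = e^(-3t)(sin(4t)·(1,-1) - cos(4t)·(-1,0)).
General solution: C_1X_1 + C_2X_2.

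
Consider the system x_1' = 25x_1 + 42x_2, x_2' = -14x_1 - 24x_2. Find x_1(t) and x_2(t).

x_1(t) = -2C_1e^(4t) - 3C_2e^(-3t), x_2(t) = C_1e^(4t) + 2C_2e^(-3t)

Coefficient matrix A = [[25, 42], [-14, -24]].
Characteristic polynomial det(A - λI) = λ^2 - λ - 12 = 0.
Eigenvalues λ = 4, -3.
For λ=4: (A-λI) row 1 is [21, 42], so an eigenvector is (-2, 1).
For λ=-3: (A-λI) row 1 is [28, 42], so an eigenvector is (-3, 2).
General solution: C_1e^(4t)(-2,1) + C_2e^(-3t)(-3,2).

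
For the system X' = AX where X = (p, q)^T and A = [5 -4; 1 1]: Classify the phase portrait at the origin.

unstable improper node

A = [[5,-4],[1,1]]; det(A-λI) = λ^2 - 6λ + 9.
repeated λ = 3 with a single eigenvector.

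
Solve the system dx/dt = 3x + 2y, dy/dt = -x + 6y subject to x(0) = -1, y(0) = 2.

x(t) = 5e^(5t) - 6e^(4t), y(t) = 5e^(5t) - 3e^(4t)

Coefficient matrix A = [[3, 2], [-1, 6]].
Characteristic polynomial det(A - λI) = λ^2 - 9λ + 20 = 0.
Eigenvalues λ = 5, 4.
For λ=5: (A-λI) row 1 is [-2, 2], so an eigenvector is (1, 1).
For λ=4: (A-λI) row 1 is [-1, 2], so an eigenvector is (2, 1).
General solution: K_1e^(5t)(1,1) + K_2e^(4t)(2,1).
Applying x(0)=-1, y(0)=2 gives K_1=5, K_2=-3.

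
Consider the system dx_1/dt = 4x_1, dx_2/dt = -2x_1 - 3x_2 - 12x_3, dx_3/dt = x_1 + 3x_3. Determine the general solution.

Coefficient matrix A = [[4, 0, 0], [-2, -3, -12], [1, 0, 3]].
det(A - λI) = 0 gives eigenvalues λ = 4, -3, 3.
For λ=4: eigenvector (1,-2,1).
For λ=-3: eigenvector (0,1,0).
For λ=3: eigenvector (0,-2,1).
General solution: c_1e^(4t)(1,-2,1) + c_2e^(-3t)(0,1,0) + c_3e^(3t)(0,-2,1).

x_1(t) = c_1e^(4t), x_2(t) = -2c_1e^(4t) + c_2e^(-3t) - 2c_3e^(3t), x_3(t) = c_1e^(4t) + c_3e^(3t)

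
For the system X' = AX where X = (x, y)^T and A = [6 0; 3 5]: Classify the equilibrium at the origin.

unstable node

A = [[6,0],[3,5]]; det(A-λI) = λ^2 - 11λ + 30.
λ = 6, 5: both positive.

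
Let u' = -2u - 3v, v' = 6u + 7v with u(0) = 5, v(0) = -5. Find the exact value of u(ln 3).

15

A = [[-2,-3],[6,7]]; eigenvalues λ = 1, 4.
Eigenvectors: (1,-1) for λ=1, (-1,2) for λ=4.
From the initial condition, c_1 = 5, c_2 = 0.
u(ln 3) = (5)(3^1)(1) + (0)(3^4)(-1) = 15.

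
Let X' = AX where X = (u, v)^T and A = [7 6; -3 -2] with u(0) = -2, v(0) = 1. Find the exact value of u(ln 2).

-32

A = [[7,6],[-3,-2]]; eigenvalues λ = 4, 1.
Eigenvectors: (2,-1) for λ=4, (1,-1) for λ=1.
From the initial condition, c_1 = -1, c_2 = 0.
u(ln 2) = (-1)(2^4)(2) + (0)(2^1)(1) = -32.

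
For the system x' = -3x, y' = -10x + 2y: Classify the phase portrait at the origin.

saddle

A = [[-3,0],[-10,2]]; det(A-λI) = λ^2 + λ - 6.
λ = -3, 2: opposite signs.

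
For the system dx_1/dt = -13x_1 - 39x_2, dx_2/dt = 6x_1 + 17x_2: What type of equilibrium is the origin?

A = [[-13,-39],[6,17]]; det(A-λI) = λ^2 - 4λ + 13.
λ = 2 ± 3i: positive real part.

unstable spiral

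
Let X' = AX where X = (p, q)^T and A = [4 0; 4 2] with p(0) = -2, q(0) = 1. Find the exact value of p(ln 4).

A = [[4,0],[4,2]]; eigenvalues λ = 4, 2.
Eigenvectors: (-1,-2) for λ=4, (0,1) for λ=2.
From the initial condition, c_1 = 2, c_2 = 5.
p(ln 4) = (2)(4^4)(-1) + (5)(4^2)(0) = -512.

-512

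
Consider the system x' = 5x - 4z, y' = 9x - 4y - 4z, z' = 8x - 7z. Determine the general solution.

Coefficient matrix A = [[5, 0, -4], [9, -4, -4], [8, 0, -7]].
det(A - λI) = 0 gives eigenvalues λ = 1, -4, -3.
For λ=1: eigenvector (1,1,1).
For λ=-4: eigenvector (0,1,0).
For λ=-3: eigenvector (1,1,2).
General solution: C_1e^(t)(1,1,1) + C_2e^(-4t)(0,1,0) + C_3e^(-3t)(1,1,2).

x(t) = C_1e^(t) + C_3e^(-3t), y(t) = C_1e^(t) + C_2e^(-4t) + C_3e^(-3t), z(t) = C_1e^(t) + 2C_3e^(-3t)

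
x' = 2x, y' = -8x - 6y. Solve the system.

x(t) = K_1e^(2t), y(t) = -K_1e^(2t) - K_2e^(-6t)

Coefficient matrix A = [[2, 0], [-8, -6]].
Characteristic polynomial det(A - λI) = λ^2 + 4λ - 12 = 0.
Eigenvalues λ = 2, -6.
For λ=2: (A-λI) row 2 is [-8, -8], so an eigenvector is (1, -1).
For λ=-6: (A-λI) row 1 is [8, 0], so an eigenvector is (0, -1).
General solution: K_1e^(2t)(1,-1) + K_2e^(-6t)(0,-1).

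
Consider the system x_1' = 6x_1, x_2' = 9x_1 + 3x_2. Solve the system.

Coefficient matrix A = [[6, 0], [9, 3]].
Characteristic polynomial det(A - λI) = λ^2 - 9λ + 18 = 0.
Eigenvalues λ = 6, 3.
For λ=6: (A-λI) row 2 is [9, -3], so an eigenvector is (1, 3).
For λ=3: (A-λI) row 1 is [3, 0], so an eigenvector is (0, -1).
General solution: K_1e^(6t)(1,3) + K_2e^(3t)(0,-1).

x_1(t) = K_1e^(6t), x_2(t) = 3K_1e^(6t) - K_2e^(3t)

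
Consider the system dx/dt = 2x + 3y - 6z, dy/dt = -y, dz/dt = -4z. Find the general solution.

Coefficient matrix A = [[2, 3, -6], [0, -1, 0], [0, 0, -4]].
det(A - λI) = 0 gives eigenvalues λ = -1, 2, -4.
For λ=-1: eigenvector (-1,1,0).
For λ=2: eigenvector (1,0,0).
For λ=-4: eigenvector (1,0,1).
General solution: C_1e^(-t)(-1,1,0) + C_2e^(2t)(1,0,0) + C_3e^(-4t)(1,0,1).

x(t) = -C_1e^(-t) + C_2e^(2t) + C_3e^(-4t), y(t) = C_1e^(-t), z(t) = C_3e^(-4t)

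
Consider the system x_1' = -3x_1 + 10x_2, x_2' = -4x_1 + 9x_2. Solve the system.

x_1(t) = -K_1e^(3t)sin(2t) + 2K_1e^(3t)cos(2t) + 2K_2e^(3t)sin(2t) + K_2e^(3t)cos(2t), x_2(t) = -K_1e^(3t)sin(2t) + K_1e^(3t)cos(2t) + K_2e^(3t)sin(2t) + K_2e^(3t)cos(2t)

Coefficient matrix A = [[-3, 10], [-4, 9]].
Characteristic polynomial det(A - λI) = λ^2 - 6λ + 13 = 0.
Eigenvalues λ = 3 ± 2i (complex conjugate pair).
For λ=3+2i: an eigenvector is (2,1) - i(-1,-1) = (2 + i, 1 + i).
A real fundamental pair from Re and Im of e^((3+2i)t)v: X_1 = e^(3t)(cos(2t)·(2,1) + sin(2t)·(-1,-1)), X_2 = e^(3t)(sin(2t)·(2,1) - cos(2t)·(-1,-1)).
General solution: K_1X_1 + K_2X_2.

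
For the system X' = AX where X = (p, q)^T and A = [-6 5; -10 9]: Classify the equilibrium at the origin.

saddle

A = [[-6,5],[-10,9]]; det(A-λI) = λ^2 - 3λ - 4.
λ = -1, 4: opposite signs.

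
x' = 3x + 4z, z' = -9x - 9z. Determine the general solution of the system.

x(t) = -2K_1e^(-3t) - 2K_2te^(-3t) + K_2e^(-3t), z(t) = 3K_1e^(-3t) + 3K_2te^(-3t) - 2K_2e^(-3t)

Coefficient matrix A = [[3, 4], [-9, -9]].
Characteristic polynomial det(A - λI) = λ^2 + 6λ + 9 = 0.
Single eigenvalue λ = -3 with algebraic multiplicity 2.
Eigenvector v = (-2,3); generalized eigenvector w with (A-λI)w=v is (1,-2).
General solution: e^(-3t)[K_1·v + K_2·(t·v + w)].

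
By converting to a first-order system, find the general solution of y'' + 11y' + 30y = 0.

y(t) = C_1e^(-5t) + C_2e^(-6t)

Let x_1 = y, x_2 = y'. Then x_1' = x_2 and x_2' = -30x_1 - 11x_2.
A = [[0,1],[-30,-11]]; det(A-λI) = λ^2 + 11λ + 30.
Eigenvalues λ = -5, -6 with eigenvectors (1,-5), (1,-6).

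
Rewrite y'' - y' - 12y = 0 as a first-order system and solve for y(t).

y(t) = K_1e^(4t) + K_2e^(-3t)

Let x_1 = y, x_2 = y'. Then x_1' = x_2 and x_2' = 12x_1 + x_2.
A = [[0,1],[12,1]]; det(A-λI) = λ^2 - λ - 12.
Eigenvalues λ = 4, -3 with eigenvectors (1,4), (1,-3).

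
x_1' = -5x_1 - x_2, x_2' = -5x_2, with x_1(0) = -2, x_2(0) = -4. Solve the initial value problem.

x_1(t) = 4te^(-5t) - 2e^(-5t), x_2(t) = -4e^(-5t)

Coefficient matrix A = [[-5, -1], [0, -5]].
Characteristic polynomial det(A - λI) = λ^2 + 10λ + 25 = 0.
Single eigenvalue λ = -5 with algebraic multiplicity 2.
Eigenvector v = (-1,0); generalized eigenvector w with (A-λI)w=v is (3,1).
General solution: e^(-5t)[C_1·v + C_2·(t·v + w)].
Applying x_1(0)=-2, x_2(0)=-4 gives C_1=-10, C_2=-4.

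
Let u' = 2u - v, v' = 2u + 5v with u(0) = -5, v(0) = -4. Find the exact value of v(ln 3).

-1080

A = [[2,-1],[2,5]]; eigenvalues λ = 3, 4.
Eigenvectors: (-1,1) for λ=3, (1,-2) for λ=4.
From the initial condition, c_1 = 14, c_2 = 9.
v(ln 3) = (14)(3^3)(1) + (9)(3^4)(-2) = -1080.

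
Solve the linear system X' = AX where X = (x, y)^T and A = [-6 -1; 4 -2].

Coefficient matrix A = [[-6, -1], [4, -2]].
Characteristic polynomial det(A - λI) = λ^2 + 8λ + 16 = 0.
Single eigenvalue λ = -4 with algebraic multiplicity 2.
Eigenvector v = (-1,2); generalized eigenvector w with (A-λI)w=v is (-1,3).
General solution: e^(-4t)[C_1·v + C_2·(t·v + w)].

x(t) = -C_1e^(-4t) - C_2te^(-4t) - C_2e^(-4t), y(t) = 2C_1e^(-4t) + 2C_2te^(-4t) + 3C_2e^(-4t)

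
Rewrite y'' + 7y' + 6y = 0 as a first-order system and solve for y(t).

Let x_1 = y, x_2 = y'. Then x_1' = x_2 and x_2' = -6x_1 - 7x_2.
A = [[0,1],[-6,-7]]; det(A-λI) = λ^2 + 7λ + 6.
Eigenvalues λ = -6, -1 with eigenvectors (1,-6), (1,-1).

y(t) = c_1e^(-6t) + c_2e^(-t)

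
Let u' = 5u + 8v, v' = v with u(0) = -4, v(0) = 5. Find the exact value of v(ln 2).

A = [[5,8],[0,1]]; eigenvalues λ = 1, 5.
Eigenvectors: (-2,1) for λ=1, (1,0) for λ=5.
From the initial condition, c_1 = 5, c_2 = 6.
v(ln 2) = (5)(2^1)(1) + (6)(2^5)(0) = 10.

10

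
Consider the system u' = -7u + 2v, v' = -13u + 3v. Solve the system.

Coefficient matrix A = [[-7, 2], [-13, 3]].
Characteristic polynomial det(A - λI) = λ^2 + 4λ + 5 = 0.
Eigenvalues λ = -2 ± i (complex conjugate pair).
For λ=-2+i: an eigenvector is (1,2) - i(-1,-3) = (1 + i, 2 + 3i).
A real fundamental pair from Re and Im of e^((-2+i)t)v: X_1 = e^(-2t)(cos(t)·(1,2) + sin(t)·(-1,-3)), X_2 = e^(-2t)(sin(t)·(1,2) - cos(t)·(-1,-3)).
General solution: C_1X_1 + C_2X_2.

u(t) = -C_1e^(-2t)sin(t) + C_1e^(-2t)cos(t) + C_2e^(-2t)sin(t) + C_2e^(-2t)cos(t), v(t) = -3C_1e^(-2t)sin(t) + 2C_1e^(-2t)cos(t) + 2C_2e^(-2t)sin(t) + 3C_2e^(-2t)cos(t)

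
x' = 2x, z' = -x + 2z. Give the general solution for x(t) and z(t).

Coefficient matrix A = [[2, 0], [-1, 2]].
Characteristic polynomial det(A - λI) = λ^2 - 4λ + 4 = 0.
Single eigenvalue λ = 2 with algebraic multiplicity 2.
Eigenvector v = (0,-1); generalized eigenvector w with (A-λI)w=v is (1,1).
General solution: e^(2t)[c_1·v + c_2·(t·v + w)].

x(t) = c_2e^(2t), z(t) = -c_1e^(2t) - c_2te^(2t) + c_2e^(2t)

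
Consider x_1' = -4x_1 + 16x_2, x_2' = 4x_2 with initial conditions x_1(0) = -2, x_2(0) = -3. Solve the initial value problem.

Coefficient matrix A = [[-4, 16], [0, 4]].
Characteristic polynomial det(A - λI) = λ^2 - 16 = 0.
Eigenvalues λ = -4, 4.
For λ=-4: (A-λI) row 1 is [0, 16], so an eigenvector is (-1, 0).
For λ=4: (A-λI) row 1 is [-8, 16], so an eigenvector is (2, 1).
General solution: c_1e^(-4t)(-1,0) + c_2e^(4t)(2,1).
Applying x_1(0)=-2, x_2(0)=-3 gives c_1=-4, c_2=-3.

x_1(t) = -6e^(4t) + 4e^(-4t), x_2(t) = -3e^(4t)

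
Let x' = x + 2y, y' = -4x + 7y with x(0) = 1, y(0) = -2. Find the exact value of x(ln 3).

-621

A = [[1,2],[-4,7]]; eigenvalues λ = 5, 3.
Eigenvectors: (-1,-2) for λ=5, (-1,-1) for λ=3.
From the initial condition, c_1 = 3, c_2 = -4.
x(ln 3) = (3)(3^5)(-1) + (-4)(3^3)(-1) = -621.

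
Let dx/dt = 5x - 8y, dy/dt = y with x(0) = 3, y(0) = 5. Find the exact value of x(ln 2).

-204

A = [[5,-8],[0,1]]; eigenvalues λ = 1, 5.
Eigenvectors: (-2,-1) for λ=1, (-1,0) for λ=5.
From the initial condition, c_1 = -5, c_2 = 7.
x(ln 2) = (-5)(2^1)(-2) + (7)(2^5)(-1) = -204.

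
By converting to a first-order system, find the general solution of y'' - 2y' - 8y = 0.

y(t) = c_1e^(-2t) + c_2e^(4t)

Let x_1 = y, x_2 = y'. Then x_1' = x_2 and x_2' = 8x_1 + 2x_2.
A = [[0,1],[8,2]]; det(A-λI) = λ^2 - 2λ - 8.
Eigenvalues λ = -2, 4 with eigenvectors (1,-2), (1,4).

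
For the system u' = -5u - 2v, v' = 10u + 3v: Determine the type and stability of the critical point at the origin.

A = [[-5,-2],[10,3]]; det(A-λI) = λ^2 + 2λ + 5.
λ = -1 ± 2i: negative real part.

stable spiral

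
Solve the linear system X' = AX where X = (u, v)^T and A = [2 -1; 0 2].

Coefficient matrix A = [[2, -1], [0, 2]].
Characteristic polynomial det(A - λI) = λ^2 - 4λ + 4 = 0.
Single eigenvalue λ = 2 with algebraic multiplicity 2.
Eigenvector v = (1,0); generalized eigenvector w with (A-λI)w=v is (2,-1).
General solution: e^(2t)[C_1·v + C_2·(t·v + w)].

u(t) = C_1e^(2t) + C_2te^(2t) + 2C_2e^(2t), v(t) = -C_2e^(2t)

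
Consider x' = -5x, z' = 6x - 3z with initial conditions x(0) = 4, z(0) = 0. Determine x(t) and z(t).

x(t) = 4e^(-5t), z(t) = 12e^(-3t) - 12e^(-5t)

Coefficient matrix A = [[-5, 0], [6, -3]].
Characteristic polynomial det(A - λI) = λ^2 + 8λ + 15 = 0.
Eigenvalues λ = -5, -3.
For λ=-5: (A-λI) row 2 is [6, 2], so an eigenvector is (1, -3).
For λ=-3: (A-λI) row 1 is [-2, 0], so an eigenvector is (0, -1).
General solution: C_1e^(-5t)(1,-3) + C_2e^(-3t)(0,-1).
Applying x(0)=4, z(0)=0 gives C_1=4, C_2=-12.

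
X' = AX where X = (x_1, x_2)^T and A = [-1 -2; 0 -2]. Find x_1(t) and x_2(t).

x_1(t) = c_1e^(-t) - 2c_2e^(-2t), x_2(t) = -c_2e^(-2t)

Coefficient matrix A = [[-1, -2], [0, -2]].
Characteristic polynomial det(A - λI) = λ^2 + 3λ + 2 = 0.
Eigenvalues λ = -1, -2.
For λ=-1: (A-λI) row 1 is [0, -2], so an eigenvector is (1, 0).
For λ=-2: (A-λI) row 1 is [1, -2], so an eigenvector is (-2, -1).
General solution: c_1e^(-t)(1,0) + c_2e^(-2t)(-2,-1).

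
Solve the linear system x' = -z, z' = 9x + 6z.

Coefficient matrix A = [[0, -1], [9, 6]].
Characteristic polynomial det(A - λI) = λ^2 - 6λ + 9 = 0.
Single eigenvalue λ = 3 with algebraic multiplicity 2.
Eigenvector v = (1,-3); generalized eigenvector w with (A-λI)w=v is (-1,2).
General solution: e^(3t)[c_1·v + c_2·(t·v + w)].

x(t) = c_1e^(3t) + c_2te^(3t) - c_2e^(3t), z(t) = -3c_1e^(3t) - 3c_2te^(3t) + 2c_2e^(3t)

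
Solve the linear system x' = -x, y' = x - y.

Coefficient matrix A = [[-1, 0], [1, -1]].
Characteristic polynomial det(A - λI) = λ^2 + 2λ + 1 = 0.
Single eigenvalue λ = -1 with algebraic multiplicity 2.
Eigenvector v = (0,1); generalized eigenvector w with (A-λI)w=v is (1,2).
General solution: e^(-t)[K_1·v + K_2·(t·v + w)].

x(t) = K_2e^(-t), y(t) = K_1e^(-t) + K_2te^(-t) + 2K_2e^(-t)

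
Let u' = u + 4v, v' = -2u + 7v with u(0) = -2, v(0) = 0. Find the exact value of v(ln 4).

1920

A = [[1,4],[-2,7]]; eigenvalues λ = 5, 3.
Eigenvectors: (-1,-1) for λ=5, (2,1) for λ=3.
From the initial condition, c_1 = -2, c_2 = -2.
v(ln 4) = (-2)(4^5)(-1) + (-2)(4^3)(1) = 1920.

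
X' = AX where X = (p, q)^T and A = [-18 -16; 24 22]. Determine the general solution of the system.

Coefficient matrix A = [[-18, -16], [24, 22]].
Characteristic polynomial det(A - λI) = λ^2 - 4λ - 12 = 0.
Eigenvalues λ = 6, -2.
For λ=6: (A-λI) row 1 is [-24, -16], so an eigenvector is (-2, 3).
For λ=-2: (A-λI) row 1 is [-16, -16], so an eigenvector is (1, -1).
General solution: c_1e^(6t)(-2,3) + c_2e^(-2t)(1,-1).

p(t) = -2c_1e^(6t) + c_2e^(-2t), q(t) = 3c_1e^(6t) - c_2e^(-2t)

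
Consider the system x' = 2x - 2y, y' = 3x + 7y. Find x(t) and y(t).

Coefficient matrix A = [[2, -2], [3, 7]].
Characteristic polynomial det(A - λI) = λ^2 - 9λ + 20 = 0.
Eigenvalues λ = 4, 5.
For λ=4: (A-λI) row 1 is [-2, -2], so an eigenvector is (-1, 1).
For λ=5: (A-λI) row 1 is [-3, -2], so an eigenvector is (-2, 3).
General solution: c_1e^(4t)(-1,1) + c_2e^(5t)(-2,3).

x(t) = -c_1e^(4t) - 2c_2e^(5t), y(t) = c_1e^(4t) + 3c_2e^(5t)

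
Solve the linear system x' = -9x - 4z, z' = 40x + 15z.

x(t) = -c_1e^(3t)cos(4t) - c_2e^(3t)sin(4t), z(t) = -c_1e^(3t)sin(4t) + 3c_1e^(3t)cos(4t) + 3c_2e^(3t)sin(4t) + c_2e^(3t)cos(4t)

Coefficient matrix A = [[-9, -4], [40, 15]].
Characteristic polynomial det(A - λI) = λ^2 - 6λ + 25 = 0.
Eigenvalues λ = 3 ± 4i (complex conjugate pair).
For λ=3+4i: an eigenvector is (-1,3) - i(0,-1) = (-1, 3 + i).
A real fundamental pair from Re and Im of e^((3+4i)t)v: X_1 = e^(3t)(cos(4t)·(-1,3) + sin(4t)·(0,-1)), X_2 = e^(3t)(sin(4t)·(-1,3) - cos(4t)·(0,-1)).
General solution: c_1X_1 + c_2X_2.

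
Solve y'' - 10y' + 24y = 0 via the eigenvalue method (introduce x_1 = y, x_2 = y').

y(t) = C_1e^(6t) + C_2e^(4t)

Let x_1 = y, x_2 = y'. Then x_1' = x_2 and x_2' = -24x_1 + 10x_2.
A = [[0,1],[-24,10]]; det(A-λI) = λ^2 - 10λ + 24.
Eigenvalues λ = 6, 4 with eigenvectors (1,6), (1,4).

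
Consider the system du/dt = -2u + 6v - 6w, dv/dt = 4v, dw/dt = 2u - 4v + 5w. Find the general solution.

u(t) = 3c_1e^(2t) + 3c_2e^(4t) - 2c_3e^(t), v(t) = c_2e^(4t), w(t) = -2c_1e^(2t) - 2c_2e^(4t) + c_3e^(t)

Coefficient matrix A = [[-2, 6, -6], [0, 4, 0], [2, -4, 5]].
det(A - λI) = 0 gives eigenvalues λ = 2, 4, 1.
For λ=2: eigenvector (3,0,-2).
For λ=4: eigenvector (3,1,-2).
For λ=1: eigenvector (-2,0,1).
General solution: c_1e^(2t)(3,0,-2) + c_2e^(4t)(3,1,-2) + c_3e^(t)(-2,0,1).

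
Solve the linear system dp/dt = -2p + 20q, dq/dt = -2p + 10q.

Coefficient matrix A = [[-2, 20], [-2, 10]].
Characteristic polynomial det(A - λI) = λ^2 - 8λ + 20 = 0.
Eigenvalues λ = 4 ± 2i (complex conjugate pair).
For λ=4+2i: an eigenvector is (3,1) - i(1,0) = (3 - i, 1).
A real fundamental pair from Re and Im of e^((4+2i)t)v: X_1 = e^(4t)(cos(2t)·(3,1) + sin(2t)·(1,0)), X_2 = e^(4t)(sin(2t)·(3,1) - cos(2t)·(1,0)).
General solution: C_1X_1 + C_2X_2.

p(t) = C_1e^(4t)sin(2t) + 3C_1e^(4t)cos(2t) + 3C_2e^(4t)sin(2t) - C_2e^(4t)cos(2t), q(t) = C_1e^(4t)cos(2t) + C_2e^(4t)sin(2t)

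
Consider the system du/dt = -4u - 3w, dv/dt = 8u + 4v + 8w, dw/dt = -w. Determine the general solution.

u(t) = K_1e^(-4t) - K_3e^(-t), v(t) = -K_1e^(-4t) + K_2e^(4t), w(t) = K_3e^(-t)

Coefficient matrix A = [[-4, 0, -3], [8, 4, 8], [0, 0, -1]].
det(A - λI) = 0 gives eigenvalues λ = -4, 4, -1.
For λ=-4: eigenvector (1,-1,0).
For λ=4: eigenvector (0,1,0).
For λ=-1: eigenvector (-1,0,1).
General solution: K_1e^(-4t)(1,-1,0) + K_2e^(4t)(0,1,0) + K_3e^(-t)(-1,0,1).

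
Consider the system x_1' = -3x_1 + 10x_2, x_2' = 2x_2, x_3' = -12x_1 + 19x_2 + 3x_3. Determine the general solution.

Coefficient matrix A = [[-3, 10, 0], [0, 2, 0], [-12, 19, 3]].
det(A - λI) = 0 gives eigenvalues λ = 2, 3, -3.
For λ=2: eigenvector (2,1,5).
For λ=3: eigenvector (0,0,1).
For λ=-3: eigenvector (-1,0,-2).
General solution: C_1e^(2t)(2,1,5) + C_2e^(3t)(0,0,1) + C_3e^(-3t)(-1,0,-2).

x_1(t) = 2C_1e^(2t) - C_3e^(-3t), x_2(t) = C_1e^(2t), x_3(t) = 5C_1e^(2t) + C_2e^(3t) - 2C_3e^(-3t)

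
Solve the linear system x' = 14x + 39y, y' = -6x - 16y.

Coefficient matrix A = [[14, 39], [-6, -16]].
Characteristic polynomial det(A - λI) = λ^2 + 2λ + 10 = 0.
Eigenvalues λ = -1 ± 3i (complex conjugate pair).
For λ=-1+3i: an eigenvector is (2,-1) - i(-3,1) = (2 + 3i, -1 - i).
A real fundamental pair from Re and Im of e^((-1+3i)t)v: X_1 = e^(-t)(cos(3t)·(2,-1) + sin(3t)·(-3,1)), X_2 = e^(-t)(sin(3t)·(2,-1) - cos(3t)·(-3,1)).
General solution: c_1X_1 + c_2X_2.

x(t) = -3c_1e^(-t)sin(3t) + 2c_1e^(-t)cos(3t) + 2c_2e^(-t)sin(3t) + 3c_2e^(-t)cos(3t), y(t) = c_1e^(-t)sin(3t) - c_1e^(-t)cos(3t) - c_2e^(-t)sin(3t) - c_2e^(-t)cos(3t)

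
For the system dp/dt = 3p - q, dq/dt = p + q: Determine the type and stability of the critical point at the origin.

unstable improper node

A = [[3,-1],[1,1]]; det(A-λI) = λ^2 - 4λ + 4.
repeated λ = 2 with a single eigenvector.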